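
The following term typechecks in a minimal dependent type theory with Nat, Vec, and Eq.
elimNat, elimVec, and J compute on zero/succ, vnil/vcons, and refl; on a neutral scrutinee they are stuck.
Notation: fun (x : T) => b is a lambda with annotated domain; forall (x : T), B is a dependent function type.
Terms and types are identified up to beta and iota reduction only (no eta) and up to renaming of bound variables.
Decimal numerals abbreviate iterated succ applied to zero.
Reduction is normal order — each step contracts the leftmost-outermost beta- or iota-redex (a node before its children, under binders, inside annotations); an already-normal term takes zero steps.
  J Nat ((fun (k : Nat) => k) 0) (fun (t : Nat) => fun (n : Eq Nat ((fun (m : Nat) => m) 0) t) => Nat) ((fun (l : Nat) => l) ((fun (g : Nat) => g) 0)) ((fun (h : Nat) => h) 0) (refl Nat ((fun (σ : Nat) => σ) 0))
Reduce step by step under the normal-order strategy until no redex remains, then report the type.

reduction (normal order):
  J Nat ((fun (k : Nat) => k) 0) (fun (t : Nat) => fun (n : Eq Nat ((fun (m : Nat) => m) 0) t) => Nat) ((fun (l : Nat) => l) ((fun (g : Nat) => g) 0)) ((fun (h : Nat) => h) 0) (refl Nat ((fun (σ : Nat) => σ) 0))
  ~> (fun (k : Nat) => k) ((fun (t : Nat) => t) 0)
  ~> (fun (k : Nat) => k) 0
  ~> 0
type:
  Nat


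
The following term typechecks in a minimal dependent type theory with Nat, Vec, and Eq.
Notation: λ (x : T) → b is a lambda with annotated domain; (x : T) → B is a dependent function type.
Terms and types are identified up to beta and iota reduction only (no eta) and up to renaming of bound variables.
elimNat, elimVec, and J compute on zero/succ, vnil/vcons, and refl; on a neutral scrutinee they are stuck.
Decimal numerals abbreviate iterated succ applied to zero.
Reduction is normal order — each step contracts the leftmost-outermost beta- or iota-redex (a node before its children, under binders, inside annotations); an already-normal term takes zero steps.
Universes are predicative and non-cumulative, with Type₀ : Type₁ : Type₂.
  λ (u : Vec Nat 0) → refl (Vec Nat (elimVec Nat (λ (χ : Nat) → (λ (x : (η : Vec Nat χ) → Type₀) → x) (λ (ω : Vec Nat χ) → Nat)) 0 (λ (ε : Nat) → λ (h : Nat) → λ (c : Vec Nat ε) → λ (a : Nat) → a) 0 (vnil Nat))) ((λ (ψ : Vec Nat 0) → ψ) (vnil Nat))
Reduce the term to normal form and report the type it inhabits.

resulting normal form:
  λ (u : Vec Nat 0) → refl (Vec Nat 0) (vnil Nat)
type:
  (u : Vec Nat 0) → Eq (Vec Nat 0) (vnil Nat) (vnil Nat)
observation: reduction starts at an elimVec iota-redex, and 2 normal-order steps reach the normal form.


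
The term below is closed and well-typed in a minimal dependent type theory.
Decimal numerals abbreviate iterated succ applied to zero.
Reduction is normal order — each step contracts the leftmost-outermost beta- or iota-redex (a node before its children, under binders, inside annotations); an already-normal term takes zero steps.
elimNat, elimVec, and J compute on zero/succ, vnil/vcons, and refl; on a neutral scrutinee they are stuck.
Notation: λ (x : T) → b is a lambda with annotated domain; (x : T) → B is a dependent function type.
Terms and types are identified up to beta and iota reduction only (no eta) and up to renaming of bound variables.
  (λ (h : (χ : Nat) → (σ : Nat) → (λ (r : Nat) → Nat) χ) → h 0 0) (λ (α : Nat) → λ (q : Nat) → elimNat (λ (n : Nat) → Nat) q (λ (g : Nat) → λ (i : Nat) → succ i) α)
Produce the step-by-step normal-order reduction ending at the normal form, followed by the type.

normal-order reduction sequence:
  (λ (h : (χ : Nat) → (σ : Nat) → (λ (r : Nat) → Nat) χ) → h 0 0) (λ (α : Nat) → λ (q : Nat) → elimNat (λ (n : Nat) → Nat) q (λ (g : Nat) → λ (i : Nat) → succ i) α)
  ~> (λ (h : Nat) → λ (χ : Nat) → elimNat (λ (σ : Nat) → Nat) χ (λ (r : Nat) → λ (α : Nat) → succ α) h) 0 0
  ~> (λ (h : Nat) → elimNat (λ (χ : Nat) → Nat) h (λ (σ : Nat) → λ (r : Nat) → succ r) 0) 0
  ~> elimNat (λ (h : Nat) → Nat) 0 (λ (χ : Nat) → λ (σ : Nat) → succ σ) 0
  ~> 0
the term's type:
  Nat


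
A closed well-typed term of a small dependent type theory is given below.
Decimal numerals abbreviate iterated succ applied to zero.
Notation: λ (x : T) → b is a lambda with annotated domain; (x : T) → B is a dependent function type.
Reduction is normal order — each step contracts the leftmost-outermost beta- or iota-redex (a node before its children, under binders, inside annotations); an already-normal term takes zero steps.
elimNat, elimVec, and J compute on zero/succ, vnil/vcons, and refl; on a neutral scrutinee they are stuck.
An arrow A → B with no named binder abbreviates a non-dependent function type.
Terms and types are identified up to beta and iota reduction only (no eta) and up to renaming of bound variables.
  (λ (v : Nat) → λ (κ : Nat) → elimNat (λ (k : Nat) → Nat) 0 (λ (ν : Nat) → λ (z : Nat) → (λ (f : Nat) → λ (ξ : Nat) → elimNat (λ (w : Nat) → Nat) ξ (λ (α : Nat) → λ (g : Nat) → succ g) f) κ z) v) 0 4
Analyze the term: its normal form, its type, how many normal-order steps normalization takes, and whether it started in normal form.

normal form:
  0
the term's type:
  Nat
reduction steps (normal order): 3
started in normal form: no
first contracted redex: a beta-redex


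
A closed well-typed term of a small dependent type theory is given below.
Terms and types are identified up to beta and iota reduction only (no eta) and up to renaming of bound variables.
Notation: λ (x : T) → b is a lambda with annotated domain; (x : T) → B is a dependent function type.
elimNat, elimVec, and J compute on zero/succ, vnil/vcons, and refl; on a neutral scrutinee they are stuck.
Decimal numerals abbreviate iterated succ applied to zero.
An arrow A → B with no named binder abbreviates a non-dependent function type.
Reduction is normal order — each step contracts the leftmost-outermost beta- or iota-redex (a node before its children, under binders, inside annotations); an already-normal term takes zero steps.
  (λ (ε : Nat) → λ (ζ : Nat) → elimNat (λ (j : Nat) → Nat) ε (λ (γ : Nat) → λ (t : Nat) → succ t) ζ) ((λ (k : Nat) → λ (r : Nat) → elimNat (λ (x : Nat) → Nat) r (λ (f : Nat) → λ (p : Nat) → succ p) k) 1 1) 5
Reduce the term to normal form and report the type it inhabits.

normal form:
  7
inferred type:
  Nat


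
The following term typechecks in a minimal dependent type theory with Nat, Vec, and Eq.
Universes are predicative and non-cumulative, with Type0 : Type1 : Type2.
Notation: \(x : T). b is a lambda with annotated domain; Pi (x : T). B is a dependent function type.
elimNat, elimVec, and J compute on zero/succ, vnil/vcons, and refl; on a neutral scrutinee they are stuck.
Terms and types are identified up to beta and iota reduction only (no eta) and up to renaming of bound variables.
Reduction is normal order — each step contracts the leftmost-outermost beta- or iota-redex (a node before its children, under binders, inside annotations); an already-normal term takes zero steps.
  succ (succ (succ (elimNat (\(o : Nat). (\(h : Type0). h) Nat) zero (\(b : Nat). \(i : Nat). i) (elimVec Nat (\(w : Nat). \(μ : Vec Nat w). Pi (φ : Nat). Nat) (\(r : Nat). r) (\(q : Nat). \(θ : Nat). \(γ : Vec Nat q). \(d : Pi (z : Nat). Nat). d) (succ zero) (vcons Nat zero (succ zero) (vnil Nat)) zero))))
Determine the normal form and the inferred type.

normal form:
  succ (succ (succ zero))
inferred type:
  Nat
observation: the leftmost-outermost redex is a beta-redex, and normalization takes 9 steps.


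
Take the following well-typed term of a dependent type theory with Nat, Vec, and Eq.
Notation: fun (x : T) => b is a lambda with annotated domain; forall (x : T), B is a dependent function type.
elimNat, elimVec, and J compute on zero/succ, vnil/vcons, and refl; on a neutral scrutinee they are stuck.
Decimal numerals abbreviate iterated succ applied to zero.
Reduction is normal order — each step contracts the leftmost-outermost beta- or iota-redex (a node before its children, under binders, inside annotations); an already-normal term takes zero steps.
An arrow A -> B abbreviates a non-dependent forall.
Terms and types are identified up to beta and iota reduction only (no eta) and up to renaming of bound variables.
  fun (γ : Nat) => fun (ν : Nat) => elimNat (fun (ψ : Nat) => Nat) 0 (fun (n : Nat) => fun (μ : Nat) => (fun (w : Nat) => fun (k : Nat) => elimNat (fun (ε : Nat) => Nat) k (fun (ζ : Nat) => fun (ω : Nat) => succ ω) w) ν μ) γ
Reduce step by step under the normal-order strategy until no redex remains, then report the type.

reduction (normal order):
  fun (γ : Nat) => fun (ν : Nat) => elimNat (fun (ψ : Nat) => Nat) 0 (fun (n : Nat) => fun (μ : Nat) => (fun (w : Nat) => fun (k : Nat) => elimNat (fun (ε : Nat) => Nat) k (fun (ζ : Nat) => fun (ω : Nat) => succ ω) w) ν μ) γ
  ~> fun (γ : Nat) => fun (ν : Nat) => elimNat (fun (ψ : Nat) => Nat) 0 (fun (n : Nat) => fun (μ : Nat) => (fun (w : Nat) => elimNat (fun (k : Nat) => Nat) w (fun (ε : Nat) => fun (ζ : Nat) => succ ζ) ν) μ) γ
  ~> fun (γ : Nat) => fun (ν : Nat) => elimNat (fun (ψ : Nat) => Nat) 0 (fun (n : Nat) => fun (μ : Nat) => elimNat (fun (w : Nat) => Nat) μ (fun (k : Nat) => fun (ε : Nat) => succ ε) ν) γ
the term's type:
  Nat -> Nat -> Nat


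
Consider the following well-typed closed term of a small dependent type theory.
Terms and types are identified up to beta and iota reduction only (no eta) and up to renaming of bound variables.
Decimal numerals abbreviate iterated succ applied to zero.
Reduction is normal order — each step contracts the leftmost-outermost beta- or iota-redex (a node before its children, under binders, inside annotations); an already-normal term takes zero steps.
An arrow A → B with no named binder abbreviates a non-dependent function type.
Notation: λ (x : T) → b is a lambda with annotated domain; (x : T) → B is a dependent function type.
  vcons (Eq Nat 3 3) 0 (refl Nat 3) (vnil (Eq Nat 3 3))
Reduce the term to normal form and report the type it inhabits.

normal form:
  vcons (Eq Nat 3 3) 0 (refl Nat 3) (vnil (Eq Nat 3 3))
the term's type:
  Vec (Eq Nat 3 3) 1
observation: the term is already in normal form.


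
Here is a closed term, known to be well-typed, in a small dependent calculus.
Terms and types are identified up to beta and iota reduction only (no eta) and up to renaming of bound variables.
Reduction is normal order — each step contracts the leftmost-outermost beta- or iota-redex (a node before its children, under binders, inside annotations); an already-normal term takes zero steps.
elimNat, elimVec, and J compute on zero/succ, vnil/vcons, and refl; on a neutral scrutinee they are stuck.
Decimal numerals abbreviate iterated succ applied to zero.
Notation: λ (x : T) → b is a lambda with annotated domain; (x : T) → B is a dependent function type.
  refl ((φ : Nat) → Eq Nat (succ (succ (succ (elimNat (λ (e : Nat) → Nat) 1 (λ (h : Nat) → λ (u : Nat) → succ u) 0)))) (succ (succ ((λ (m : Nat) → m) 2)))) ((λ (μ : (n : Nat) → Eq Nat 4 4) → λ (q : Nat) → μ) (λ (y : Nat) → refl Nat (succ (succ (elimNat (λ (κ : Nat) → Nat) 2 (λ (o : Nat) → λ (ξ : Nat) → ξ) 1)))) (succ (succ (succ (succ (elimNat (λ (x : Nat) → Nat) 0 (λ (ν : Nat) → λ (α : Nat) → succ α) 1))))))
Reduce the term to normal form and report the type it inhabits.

resulting normal form:
  refl ((φ : Nat) → Eq Nat 4 4) (λ (e : Nat) → refl Nat 4)
type:
  Eq ((φ : Nat) → Eq Nat 4 4) (λ (e : Nat) → refl Nat 4) (λ (h : Nat) → refl Nat 4)


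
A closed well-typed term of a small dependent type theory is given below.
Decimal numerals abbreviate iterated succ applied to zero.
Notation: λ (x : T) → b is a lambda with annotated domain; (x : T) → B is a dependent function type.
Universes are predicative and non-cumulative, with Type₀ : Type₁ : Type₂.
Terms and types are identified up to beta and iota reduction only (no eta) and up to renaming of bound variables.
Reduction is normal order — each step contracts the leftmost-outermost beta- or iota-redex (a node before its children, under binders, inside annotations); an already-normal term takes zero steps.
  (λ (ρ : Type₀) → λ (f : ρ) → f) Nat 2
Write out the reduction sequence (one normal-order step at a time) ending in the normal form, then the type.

reduction (normal order):
  (λ (ρ : Type₀) → λ (f : ρ) → f) Nat 2
  ~> (λ (ρ : Nat) → ρ) 2
  ~> 2
inferred type:
  Nat


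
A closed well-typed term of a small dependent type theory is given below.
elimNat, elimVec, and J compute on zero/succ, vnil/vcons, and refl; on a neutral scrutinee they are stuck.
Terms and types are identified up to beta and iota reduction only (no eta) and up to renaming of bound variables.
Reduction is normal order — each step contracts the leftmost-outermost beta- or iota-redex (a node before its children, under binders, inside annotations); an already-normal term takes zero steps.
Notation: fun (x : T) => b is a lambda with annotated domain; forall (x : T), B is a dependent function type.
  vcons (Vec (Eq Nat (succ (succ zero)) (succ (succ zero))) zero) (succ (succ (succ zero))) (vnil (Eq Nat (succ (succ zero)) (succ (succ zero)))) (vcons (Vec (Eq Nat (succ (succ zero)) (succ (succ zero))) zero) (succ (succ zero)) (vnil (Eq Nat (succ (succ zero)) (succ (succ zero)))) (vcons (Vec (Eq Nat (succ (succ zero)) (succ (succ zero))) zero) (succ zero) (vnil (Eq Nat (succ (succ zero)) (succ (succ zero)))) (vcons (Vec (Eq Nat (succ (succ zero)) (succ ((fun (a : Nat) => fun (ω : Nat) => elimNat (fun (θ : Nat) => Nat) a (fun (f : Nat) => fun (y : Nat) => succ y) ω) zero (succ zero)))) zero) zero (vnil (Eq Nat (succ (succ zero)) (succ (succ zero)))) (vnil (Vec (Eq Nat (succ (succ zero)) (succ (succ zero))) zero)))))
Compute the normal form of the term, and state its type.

resulting normal form:
  vcons (Vec (Eq Nat (succ (succ zero)) (succ (succ zero))) zero) (succ (succ (succ zero))) (vnil (Eq Nat (succ (succ zero)) (succ (succ zero)))) (vcons (Vec (Eq Nat (succ (succ zero)) (succ (succ zero))) zero) (succ (succ zero)) (vnil (Eq Nat (succ (succ zero)) (succ (succ zero)))) (vcons (Vec (Eq Nat (succ (succ zero)) (succ (succ zero))) zero) (succ zero) (vnil (Eq Nat (succ (succ zero)) (succ (succ zero)))) (vcons (Vec (Eq Nat (succ (succ zero)) (succ (succ zero))) zero) zero (vnil (Eq Nat (succ (succ zero)) (succ (succ zero)))) (vnil (Vec (Eq Nat (succ (succ zero)) (succ (succ zero))) zero)))))
type:
  Vec (Vec (Eq Nat (succ (succ zero)) (succ (succ zero))) zero) (succ (succ (succ (succ zero))))


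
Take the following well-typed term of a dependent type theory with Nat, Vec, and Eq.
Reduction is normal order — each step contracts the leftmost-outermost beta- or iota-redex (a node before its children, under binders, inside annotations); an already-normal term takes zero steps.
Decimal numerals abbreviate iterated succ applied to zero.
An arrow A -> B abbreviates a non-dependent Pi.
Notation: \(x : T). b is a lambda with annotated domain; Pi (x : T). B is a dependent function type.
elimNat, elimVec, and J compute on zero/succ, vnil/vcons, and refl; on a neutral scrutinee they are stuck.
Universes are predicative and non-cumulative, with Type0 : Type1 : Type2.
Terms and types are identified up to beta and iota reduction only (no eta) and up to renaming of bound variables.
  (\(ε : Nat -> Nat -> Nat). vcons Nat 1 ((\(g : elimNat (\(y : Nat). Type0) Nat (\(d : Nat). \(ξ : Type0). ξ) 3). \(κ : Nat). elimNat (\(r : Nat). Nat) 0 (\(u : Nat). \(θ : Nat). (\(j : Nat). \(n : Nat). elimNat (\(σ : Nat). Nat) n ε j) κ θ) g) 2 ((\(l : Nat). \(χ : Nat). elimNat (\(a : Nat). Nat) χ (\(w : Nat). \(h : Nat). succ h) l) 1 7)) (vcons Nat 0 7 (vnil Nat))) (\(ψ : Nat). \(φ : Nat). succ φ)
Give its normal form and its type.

resulting normal form:
  vcons Nat 1 16 (vcons Nat 0 7 (vnil Nat))
inferred type:
  Vec Nat 2


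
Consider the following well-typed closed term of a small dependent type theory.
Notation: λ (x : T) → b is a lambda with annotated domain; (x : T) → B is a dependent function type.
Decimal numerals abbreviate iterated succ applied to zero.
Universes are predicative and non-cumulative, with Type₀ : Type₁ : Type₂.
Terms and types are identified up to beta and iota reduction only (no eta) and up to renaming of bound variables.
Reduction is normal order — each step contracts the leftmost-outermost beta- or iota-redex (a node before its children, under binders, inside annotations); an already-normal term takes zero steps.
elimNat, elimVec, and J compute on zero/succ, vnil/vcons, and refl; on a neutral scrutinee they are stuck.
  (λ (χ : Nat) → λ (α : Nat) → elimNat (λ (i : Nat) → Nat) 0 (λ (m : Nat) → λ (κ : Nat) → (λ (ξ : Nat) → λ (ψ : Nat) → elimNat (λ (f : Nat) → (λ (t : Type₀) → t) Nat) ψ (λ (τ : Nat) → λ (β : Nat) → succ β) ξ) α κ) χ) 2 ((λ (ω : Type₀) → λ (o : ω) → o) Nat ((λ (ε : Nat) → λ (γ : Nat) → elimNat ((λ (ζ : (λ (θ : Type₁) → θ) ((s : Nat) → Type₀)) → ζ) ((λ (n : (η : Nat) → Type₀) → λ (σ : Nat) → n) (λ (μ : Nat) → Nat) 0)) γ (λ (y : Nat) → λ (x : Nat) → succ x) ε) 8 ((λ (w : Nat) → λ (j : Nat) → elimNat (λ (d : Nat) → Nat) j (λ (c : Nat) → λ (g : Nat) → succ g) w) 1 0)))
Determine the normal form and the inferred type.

reduced normal form:
  18
the term's type:
  Nat


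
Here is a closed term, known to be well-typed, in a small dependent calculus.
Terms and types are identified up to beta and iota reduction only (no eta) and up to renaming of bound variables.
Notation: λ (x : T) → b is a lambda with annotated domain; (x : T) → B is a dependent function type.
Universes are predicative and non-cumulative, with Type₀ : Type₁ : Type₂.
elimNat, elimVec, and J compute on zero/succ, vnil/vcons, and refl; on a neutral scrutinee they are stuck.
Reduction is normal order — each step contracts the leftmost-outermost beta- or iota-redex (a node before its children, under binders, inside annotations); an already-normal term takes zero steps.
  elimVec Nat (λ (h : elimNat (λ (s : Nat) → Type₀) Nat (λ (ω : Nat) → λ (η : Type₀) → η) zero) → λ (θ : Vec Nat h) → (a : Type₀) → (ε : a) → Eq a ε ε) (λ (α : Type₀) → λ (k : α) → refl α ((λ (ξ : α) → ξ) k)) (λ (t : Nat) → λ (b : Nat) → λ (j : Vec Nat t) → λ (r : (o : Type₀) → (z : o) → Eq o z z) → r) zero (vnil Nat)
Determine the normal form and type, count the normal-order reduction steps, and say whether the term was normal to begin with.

resulting normal form:
  λ (h : Type₀) → λ (s : h) → refl h s
inferred type:
  (h : Type₀) → (s : h) → Eq h s s
normal-order step count: 2
already normal: no
first contracted redex: an elimVec iota-redex


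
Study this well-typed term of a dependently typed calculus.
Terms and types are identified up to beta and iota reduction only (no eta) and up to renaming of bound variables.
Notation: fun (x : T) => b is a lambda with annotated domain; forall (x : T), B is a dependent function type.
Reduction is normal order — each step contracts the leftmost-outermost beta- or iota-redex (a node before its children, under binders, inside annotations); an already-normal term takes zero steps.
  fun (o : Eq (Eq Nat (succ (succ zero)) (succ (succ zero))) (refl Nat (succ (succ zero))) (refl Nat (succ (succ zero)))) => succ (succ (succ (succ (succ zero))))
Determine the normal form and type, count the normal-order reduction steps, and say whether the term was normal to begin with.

normal form:
  fun (o : Eq (Eq Nat (succ (succ zero)) (succ (succ zero))) (refl Nat (succ (succ zero))) (refl Nat (succ (succ zero)))) => succ (succ (succ (succ (succ zero))))
inferred type:
  forall (o : Eq (Eq Nat (succ (succ zero)) (succ (succ zero))) (refl Nat (succ (succ zero))) (refl Nat (succ (succ zero)))), Nat
steps to reach normal form (normal order): 0
term was already normal: yes


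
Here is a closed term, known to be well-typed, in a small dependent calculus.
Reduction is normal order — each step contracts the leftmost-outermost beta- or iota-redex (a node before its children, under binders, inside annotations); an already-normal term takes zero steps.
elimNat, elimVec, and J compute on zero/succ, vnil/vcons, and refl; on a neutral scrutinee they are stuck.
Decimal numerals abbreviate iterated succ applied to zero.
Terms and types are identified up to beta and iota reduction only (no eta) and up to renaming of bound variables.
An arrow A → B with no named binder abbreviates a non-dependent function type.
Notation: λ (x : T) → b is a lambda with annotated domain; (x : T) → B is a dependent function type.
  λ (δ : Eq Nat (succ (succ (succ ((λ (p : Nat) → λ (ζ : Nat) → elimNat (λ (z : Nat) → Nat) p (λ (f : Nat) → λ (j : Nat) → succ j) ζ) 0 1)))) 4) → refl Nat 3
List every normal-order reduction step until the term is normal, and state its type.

normal-order reduction:
  λ (δ : Eq Nat (succ (succ (succ ((λ (p : Nat) → λ (ζ : Nat) → elimNat (λ (z : Nat) → Nat) p (λ (f : Nat) → λ (j : Nat) → succ j) ζ) 0 1)))) 4) → refl Nat 3
  ~> λ (δ : Eq Nat (succ (succ (succ ((λ (p : Nat) → elimNat (λ (ζ : Nat) → Nat) 0 (λ (z : Nat) → λ (f : Nat) → succ f) p) 1)))) 4) → refl Nat 3
  ~> λ (δ : Eq Nat (succ (succ (succ (elimNat (λ (p : Nat) → Nat) 0 (λ (ζ : Nat) → λ (z : Nat) → succ z) 1)))) 4) → refl Nat 3
  ~> λ (δ : Eq Nat (succ (succ (succ ((λ (p : Nat) → λ (ζ : Nat) → succ ζ) 0 (elimNat (λ (z : Nat) → Nat) 0 (λ (f : Nat) → λ (j : Nat) → succ j) 0))))) 4) → refl Nat 3
  ~> λ (δ : Eq Nat (succ (succ (succ ((λ (p : Nat) → succ p) (elimNat (λ (ζ : Nat) → Nat) 0 (λ (z : Nat) → λ (f : Nat) → succ f) 0))))) 4) → refl Nat 3
  ~> λ (δ : Eq Nat (succ (succ (succ (succ (elimNat (λ (p : Nat) → Nat) 0 (λ (ζ : Nat) → λ (z : Nat) → succ z) 0))))) 4) → refl Nat 3
  ~> λ (δ : Eq Nat 4 4) → refl Nat 3
type:
  Eq Nat 4 4 → Eq Nat 3 3


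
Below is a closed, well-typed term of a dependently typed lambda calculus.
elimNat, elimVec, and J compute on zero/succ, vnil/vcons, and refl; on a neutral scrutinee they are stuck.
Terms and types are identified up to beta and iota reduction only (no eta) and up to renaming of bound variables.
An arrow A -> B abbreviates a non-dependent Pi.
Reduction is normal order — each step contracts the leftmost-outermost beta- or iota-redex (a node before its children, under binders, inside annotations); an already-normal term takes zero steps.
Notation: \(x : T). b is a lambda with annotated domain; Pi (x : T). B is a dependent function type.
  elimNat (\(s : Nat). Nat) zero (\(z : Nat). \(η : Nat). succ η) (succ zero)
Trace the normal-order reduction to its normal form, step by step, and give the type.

normal-order reduction sequence:
  elimNat (\(s : Nat). Nat) zero (\(z : Nat). \(η : Nat). succ η) (succ zero)
  ~> (\(s : Nat). \(z : Nat). succ z) zero (elimNat (\(η : Nat). Nat) zero (\(ω : Nat). \(b : Nat). succ b) zero)
  ~> (\(s : Nat). succ s) (elimNat (\(z : Nat). Nat) zero (\(η : Nat). \(ω : Nat). succ ω) zero)
  ~> succ (elimNat (\(s : Nat). Nat) zero (\(z : Nat). \(η : Nat). succ η) zero)
  ~> succ zero
inferred type:
  Nat


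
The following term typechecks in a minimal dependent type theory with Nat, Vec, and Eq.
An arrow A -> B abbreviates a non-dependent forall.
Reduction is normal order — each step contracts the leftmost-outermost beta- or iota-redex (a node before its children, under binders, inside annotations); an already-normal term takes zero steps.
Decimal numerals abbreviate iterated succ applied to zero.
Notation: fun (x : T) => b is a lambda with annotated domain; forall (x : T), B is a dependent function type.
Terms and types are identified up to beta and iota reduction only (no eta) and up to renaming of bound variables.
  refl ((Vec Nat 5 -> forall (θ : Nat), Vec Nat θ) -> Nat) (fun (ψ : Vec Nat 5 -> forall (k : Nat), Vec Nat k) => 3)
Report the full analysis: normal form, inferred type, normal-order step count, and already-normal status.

reduced normal form:
  refl ((Vec Nat 5 -> forall (θ : Nat), Vec Nat θ) -> Nat) (fun (ψ : Vec Nat 5 -> forall (k : Nat), Vec Nat k) => 3)
type:
  Eq ((Vec Nat 5 -> forall (θ : Nat), Vec Nat θ) -> Nat) (fun (ψ : Vec Nat 5 -> forall (k : Nat), Vec Nat k) => 3) (fun (ζ : Vec Nat 5 -> forall (τ : Nat), Vec Nat τ) => 3)
normal-order step count: 0
already normal: yes


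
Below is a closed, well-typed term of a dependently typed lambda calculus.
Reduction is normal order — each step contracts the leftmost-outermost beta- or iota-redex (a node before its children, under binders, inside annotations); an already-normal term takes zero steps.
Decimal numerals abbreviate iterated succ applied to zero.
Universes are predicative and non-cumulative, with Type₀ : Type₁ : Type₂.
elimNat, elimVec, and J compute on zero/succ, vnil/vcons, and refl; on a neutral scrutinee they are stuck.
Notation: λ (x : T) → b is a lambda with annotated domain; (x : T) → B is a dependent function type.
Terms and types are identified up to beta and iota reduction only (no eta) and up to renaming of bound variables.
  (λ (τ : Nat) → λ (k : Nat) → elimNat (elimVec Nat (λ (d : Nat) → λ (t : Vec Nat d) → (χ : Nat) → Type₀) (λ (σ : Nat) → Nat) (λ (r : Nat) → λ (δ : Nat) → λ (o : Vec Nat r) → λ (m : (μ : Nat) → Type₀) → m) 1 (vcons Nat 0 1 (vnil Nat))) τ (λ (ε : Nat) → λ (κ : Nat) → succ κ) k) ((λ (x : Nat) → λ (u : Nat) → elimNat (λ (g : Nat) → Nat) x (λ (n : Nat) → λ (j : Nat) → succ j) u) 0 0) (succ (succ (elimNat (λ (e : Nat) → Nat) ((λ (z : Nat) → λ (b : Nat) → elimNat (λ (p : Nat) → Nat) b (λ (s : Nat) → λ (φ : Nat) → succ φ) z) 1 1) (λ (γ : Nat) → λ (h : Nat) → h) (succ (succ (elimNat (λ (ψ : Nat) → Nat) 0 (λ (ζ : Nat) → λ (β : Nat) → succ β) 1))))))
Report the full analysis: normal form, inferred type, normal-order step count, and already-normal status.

normal form:
  4
inferred type:
  Nat
reduction steps (normal order): 44
started in normal form: no
first redex: a beta-redex


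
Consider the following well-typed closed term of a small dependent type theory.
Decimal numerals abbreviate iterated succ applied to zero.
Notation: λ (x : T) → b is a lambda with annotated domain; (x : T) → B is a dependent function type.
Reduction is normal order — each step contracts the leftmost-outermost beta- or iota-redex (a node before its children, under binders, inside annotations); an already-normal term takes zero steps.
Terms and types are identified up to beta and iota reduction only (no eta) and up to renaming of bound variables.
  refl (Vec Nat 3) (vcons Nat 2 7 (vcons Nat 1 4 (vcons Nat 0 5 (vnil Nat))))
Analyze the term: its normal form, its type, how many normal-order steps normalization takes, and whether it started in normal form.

resulting normal form:
  refl (Vec Nat 3) (vcons Nat 2 7 (vcons Nat 1 4 (vcons Nat 0 5 (vnil Nat))))
type:
  Eq (Vec Nat 3) (vcons Nat 2 7 (vcons Nat 1 4 (vcons Nat 0 5 (vnil Nat)))) (vcons Nat 2 7 (vcons Nat 1 4 (vcons Nat 0 5 (vnil Nat))))
reduction steps (normal order): 0
already normal: yes


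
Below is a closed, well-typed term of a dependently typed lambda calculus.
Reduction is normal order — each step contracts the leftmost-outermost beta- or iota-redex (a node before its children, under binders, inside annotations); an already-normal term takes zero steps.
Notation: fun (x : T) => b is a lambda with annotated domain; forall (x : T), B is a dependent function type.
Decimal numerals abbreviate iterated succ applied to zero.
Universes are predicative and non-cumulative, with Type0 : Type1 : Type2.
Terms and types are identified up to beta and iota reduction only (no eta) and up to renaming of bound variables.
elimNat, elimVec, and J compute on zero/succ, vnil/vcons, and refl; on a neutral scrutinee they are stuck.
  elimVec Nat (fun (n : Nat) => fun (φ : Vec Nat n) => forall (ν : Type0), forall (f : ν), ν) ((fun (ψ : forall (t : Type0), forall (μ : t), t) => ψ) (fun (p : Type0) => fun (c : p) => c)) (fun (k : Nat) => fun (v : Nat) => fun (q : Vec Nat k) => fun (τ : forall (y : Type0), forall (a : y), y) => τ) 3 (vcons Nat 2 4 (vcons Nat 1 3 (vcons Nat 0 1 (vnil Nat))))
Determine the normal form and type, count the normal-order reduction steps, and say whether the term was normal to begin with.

resulting normal form:
  fun (n : Type0) => fun (φ : n) => φ
type:
  forall (n : Type0), forall (φ : n), n
steps to reach normal form (normal order): 17
started in normal form: no
first contracted redex: an elimVec iota-redex


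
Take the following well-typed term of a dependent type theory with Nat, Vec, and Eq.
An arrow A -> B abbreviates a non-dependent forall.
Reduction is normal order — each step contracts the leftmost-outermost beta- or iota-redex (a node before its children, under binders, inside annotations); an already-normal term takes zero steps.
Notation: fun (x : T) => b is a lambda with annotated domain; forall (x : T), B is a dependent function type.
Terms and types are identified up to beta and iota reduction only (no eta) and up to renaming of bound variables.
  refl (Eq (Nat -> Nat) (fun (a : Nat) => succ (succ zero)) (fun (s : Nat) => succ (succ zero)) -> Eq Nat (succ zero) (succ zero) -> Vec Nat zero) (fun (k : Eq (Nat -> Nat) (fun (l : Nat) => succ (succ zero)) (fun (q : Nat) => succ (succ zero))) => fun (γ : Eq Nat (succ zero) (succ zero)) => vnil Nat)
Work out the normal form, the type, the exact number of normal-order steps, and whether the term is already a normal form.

normal form:
  refl (Eq (Nat -> Nat) (fun (a : Nat) => succ (succ zero)) (fun (s : Nat) => succ (succ zero)) -> Eq Nat (succ zero) (succ zero) -> Vec Nat zero) (fun (k : Eq (Nat -> Nat) (fun (l : Nat) => succ (succ zero)) (fun (q : Nat) => succ (succ zero))) => fun (γ : Eq Nat (succ zero) (succ zero)) => vnil Nat)
type:
  Eq (Eq (Nat -> Nat) (fun (a : Nat) => succ (succ zero)) (fun (s : Nat) => succ (succ zero)) -> Eq Nat (succ zero) (succ zero) -> Vec Nat zero) (fun (k : Eq (Nat -> Nat) (fun (l : Nat) => succ (succ zero)) (fun (q : Nat) => succ (succ zero))) => fun (γ : Eq Nat (succ zero) (succ zero)) => vnil Nat) (fun (o : Eq (Nat -> Nat) (fun (n : Nat) => succ (succ zero)) (fun (w : Nat) => succ (succ zero))) => fun (m : Eq Nat (succ zero) (succ zero)) => vnil Nat)
steps to reach normal form (normal order): 0
already normal: yes


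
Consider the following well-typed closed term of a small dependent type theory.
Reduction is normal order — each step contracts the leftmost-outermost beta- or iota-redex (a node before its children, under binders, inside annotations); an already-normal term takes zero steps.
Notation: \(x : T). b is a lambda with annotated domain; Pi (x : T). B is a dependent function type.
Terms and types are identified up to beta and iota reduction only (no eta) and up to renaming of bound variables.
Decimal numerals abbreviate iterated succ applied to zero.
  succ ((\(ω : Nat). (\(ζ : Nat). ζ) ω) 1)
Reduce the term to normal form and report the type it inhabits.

resulting normal form:
  2
the term's type:
  Nat
observation: reduction starts at a beta-redex, and 2 normal-order steps reach the normal form.


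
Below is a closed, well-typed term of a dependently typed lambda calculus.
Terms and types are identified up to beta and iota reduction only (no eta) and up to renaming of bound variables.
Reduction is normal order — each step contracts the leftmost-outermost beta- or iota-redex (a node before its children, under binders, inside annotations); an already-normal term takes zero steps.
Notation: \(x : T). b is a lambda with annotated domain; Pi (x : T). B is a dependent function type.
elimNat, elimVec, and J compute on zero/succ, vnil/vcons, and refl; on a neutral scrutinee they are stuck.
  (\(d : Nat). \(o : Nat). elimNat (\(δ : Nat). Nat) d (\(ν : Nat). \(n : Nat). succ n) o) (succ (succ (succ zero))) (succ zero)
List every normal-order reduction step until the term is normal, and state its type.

normal-order reduction:
  (\(d : Nat). \(o : Nat). elimNat (\(δ : Nat). Nat) d (\(ν : Nat). \(n : Nat). succ n) o) (succ (succ (succ zero))) (succ zero)
  ~> (\(d : Nat). elimNat (\(o : Nat). Nat) (succ (succ (succ zero))) (\(δ : Nat). \(ν : Nat). succ ν) d) (succ zero)
  ~> elimNat (\(d : Nat). Nat) (succ (succ (succ zero))) (\(o : Nat). \(δ : Nat). succ δ) (succ zero)
  ~> (\(d : Nat). \(o : Nat). succ o) zero (elimNat (\(δ : Nat). Nat) (succ (succ (succ zero))) (\(ν : Nat). \(n : Nat). succ n) zero)
  ~> (\(d : Nat). succ d) (elimNat (\(o : Nat). Nat) (succ (succ (succ zero))) (\(δ : Nat). \(ν : Nat). succ ν) zero)
  ~> succ (elimNat (\(d : Nat). Nat) (succ (succ (succ zero))) (\(o : Nat). \(δ : Nat). succ δ) zero)
  ~> succ (succ (succ (succ zero)))
the term's type:
  Nat


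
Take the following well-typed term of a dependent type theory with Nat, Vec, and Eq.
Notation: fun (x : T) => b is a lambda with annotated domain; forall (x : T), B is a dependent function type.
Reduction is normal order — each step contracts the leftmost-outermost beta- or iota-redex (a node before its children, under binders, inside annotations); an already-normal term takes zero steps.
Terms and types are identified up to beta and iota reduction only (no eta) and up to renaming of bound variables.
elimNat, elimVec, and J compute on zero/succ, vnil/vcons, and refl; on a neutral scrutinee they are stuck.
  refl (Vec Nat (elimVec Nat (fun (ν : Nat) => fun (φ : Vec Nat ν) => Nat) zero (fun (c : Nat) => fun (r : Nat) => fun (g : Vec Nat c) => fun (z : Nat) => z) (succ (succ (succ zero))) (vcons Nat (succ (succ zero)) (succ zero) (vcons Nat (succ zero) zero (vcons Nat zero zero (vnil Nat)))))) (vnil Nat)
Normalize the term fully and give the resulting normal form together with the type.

normal form:
  refl (Vec Nat zero) (vnil Nat)
inferred type:
  Eq (Vec Nat zero) (vnil Nat) (vnil Nat)


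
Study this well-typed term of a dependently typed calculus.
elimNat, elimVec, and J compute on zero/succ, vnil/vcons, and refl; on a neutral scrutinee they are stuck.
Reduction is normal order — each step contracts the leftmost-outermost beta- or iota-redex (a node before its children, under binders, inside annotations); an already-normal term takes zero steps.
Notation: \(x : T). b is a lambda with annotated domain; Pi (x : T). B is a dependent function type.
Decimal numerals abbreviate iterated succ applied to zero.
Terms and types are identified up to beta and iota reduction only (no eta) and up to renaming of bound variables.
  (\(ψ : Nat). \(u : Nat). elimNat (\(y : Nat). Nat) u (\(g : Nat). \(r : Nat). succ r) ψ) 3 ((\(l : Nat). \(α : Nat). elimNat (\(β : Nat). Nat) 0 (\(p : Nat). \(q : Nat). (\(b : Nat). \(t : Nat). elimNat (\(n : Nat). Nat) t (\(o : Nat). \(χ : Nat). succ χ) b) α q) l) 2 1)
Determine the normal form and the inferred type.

normal form:
  5
inferred type:
  Nat
observation: normalization takes exactly 33 steps under the normal-order strategy.


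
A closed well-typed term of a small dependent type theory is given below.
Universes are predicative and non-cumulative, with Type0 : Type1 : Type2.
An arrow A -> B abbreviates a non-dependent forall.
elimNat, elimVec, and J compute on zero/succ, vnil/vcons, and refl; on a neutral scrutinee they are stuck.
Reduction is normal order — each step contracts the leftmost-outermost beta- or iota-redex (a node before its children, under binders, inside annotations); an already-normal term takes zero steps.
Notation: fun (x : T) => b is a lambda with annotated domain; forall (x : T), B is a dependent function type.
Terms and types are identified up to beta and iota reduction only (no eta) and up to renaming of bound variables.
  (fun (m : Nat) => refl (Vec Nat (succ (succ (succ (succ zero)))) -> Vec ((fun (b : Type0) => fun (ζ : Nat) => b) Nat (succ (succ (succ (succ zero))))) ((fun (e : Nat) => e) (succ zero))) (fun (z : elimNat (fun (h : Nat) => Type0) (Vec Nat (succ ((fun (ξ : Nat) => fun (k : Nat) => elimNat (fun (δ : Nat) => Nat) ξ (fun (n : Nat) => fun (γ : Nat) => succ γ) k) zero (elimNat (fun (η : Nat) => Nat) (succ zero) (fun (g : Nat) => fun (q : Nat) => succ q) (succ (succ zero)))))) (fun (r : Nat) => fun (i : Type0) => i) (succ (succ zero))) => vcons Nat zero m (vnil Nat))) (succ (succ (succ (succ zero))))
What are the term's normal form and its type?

resulting normal form:
  refl (Vec Nat (succ (succ (succ (succ zero)))) -> Vec Nat (succ zero)) (fun (m : Vec Nat (succ (succ (succ (succ zero))))) => vcons Nat zero (succ (succ (succ (succ zero)))) (vnil Nat))
inferred type:
  Eq (Vec Nat (succ (succ (succ (succ zero)))) -> Vec Nat (succ zero)) (fun (m : Vec Nat (succ (succ (succ (succ zero))))) => vcons Nat zero (succ (succ (succ (succ zero)))) (vnil Nat)) (fun (b : Vec Nat (succ (succ (succ (succ zero))))) => vcons Nat zero (succ (succ (succ (succ zero)))) (vnil Nat))
observation: the term reaches its normal form after 30 normal-order steps.


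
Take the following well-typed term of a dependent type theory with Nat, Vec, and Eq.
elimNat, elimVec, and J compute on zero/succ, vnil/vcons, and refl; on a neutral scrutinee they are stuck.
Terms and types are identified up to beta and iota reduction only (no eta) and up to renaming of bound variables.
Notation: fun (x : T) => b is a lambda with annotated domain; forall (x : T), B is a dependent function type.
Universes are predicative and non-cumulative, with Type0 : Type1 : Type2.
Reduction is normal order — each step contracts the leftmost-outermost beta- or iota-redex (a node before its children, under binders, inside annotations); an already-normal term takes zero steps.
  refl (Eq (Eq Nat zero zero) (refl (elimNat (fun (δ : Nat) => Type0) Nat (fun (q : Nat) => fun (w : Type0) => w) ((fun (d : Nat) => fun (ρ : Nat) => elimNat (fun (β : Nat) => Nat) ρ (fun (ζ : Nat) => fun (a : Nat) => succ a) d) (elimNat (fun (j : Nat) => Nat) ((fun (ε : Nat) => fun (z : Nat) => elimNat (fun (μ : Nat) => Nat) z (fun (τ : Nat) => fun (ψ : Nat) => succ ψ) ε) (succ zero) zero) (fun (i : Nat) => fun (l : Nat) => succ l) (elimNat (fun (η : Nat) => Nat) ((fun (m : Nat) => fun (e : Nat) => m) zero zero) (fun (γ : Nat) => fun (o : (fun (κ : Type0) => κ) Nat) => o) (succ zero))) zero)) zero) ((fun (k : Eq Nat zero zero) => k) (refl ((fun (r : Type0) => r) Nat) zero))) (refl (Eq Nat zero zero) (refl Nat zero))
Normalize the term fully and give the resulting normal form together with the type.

resulting normal form:
  refl (Eq (Eq Nat zero zero) (refl Nat zero) (refl Nat zero)) (refl (Eq Nat zero zero) (refl Nat zero))
the term's type:
  Eq (Eq (Eq Nat zero zero) (refl Nat zero) (refl Nat zero)) (refl (Eq Nat zero zero) (refl Nat zero)) (refl (Eq Nat zero zero) (refl Nat zero))


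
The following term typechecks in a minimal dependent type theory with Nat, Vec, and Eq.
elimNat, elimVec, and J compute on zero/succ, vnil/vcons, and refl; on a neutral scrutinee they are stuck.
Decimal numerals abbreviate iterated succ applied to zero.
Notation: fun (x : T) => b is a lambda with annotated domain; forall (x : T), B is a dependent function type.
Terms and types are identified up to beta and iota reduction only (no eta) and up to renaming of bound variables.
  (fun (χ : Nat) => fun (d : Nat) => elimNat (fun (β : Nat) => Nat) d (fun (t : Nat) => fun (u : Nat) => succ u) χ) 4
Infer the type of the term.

type:
  forall (χ : Nat), Nat


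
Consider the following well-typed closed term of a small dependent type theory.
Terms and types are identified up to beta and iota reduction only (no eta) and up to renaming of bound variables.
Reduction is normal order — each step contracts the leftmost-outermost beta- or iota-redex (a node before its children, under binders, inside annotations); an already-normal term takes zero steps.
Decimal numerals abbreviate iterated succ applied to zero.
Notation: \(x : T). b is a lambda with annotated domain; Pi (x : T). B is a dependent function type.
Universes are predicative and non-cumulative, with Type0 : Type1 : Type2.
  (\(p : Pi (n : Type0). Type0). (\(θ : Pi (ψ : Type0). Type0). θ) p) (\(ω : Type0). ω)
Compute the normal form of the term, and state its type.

resulting normal form:
  \(p : Type0). p
inferred type:
  Pi (p : Type0). Type0
observation: 2 normal-order steps normalize the term, beginning with a beta-redex.
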